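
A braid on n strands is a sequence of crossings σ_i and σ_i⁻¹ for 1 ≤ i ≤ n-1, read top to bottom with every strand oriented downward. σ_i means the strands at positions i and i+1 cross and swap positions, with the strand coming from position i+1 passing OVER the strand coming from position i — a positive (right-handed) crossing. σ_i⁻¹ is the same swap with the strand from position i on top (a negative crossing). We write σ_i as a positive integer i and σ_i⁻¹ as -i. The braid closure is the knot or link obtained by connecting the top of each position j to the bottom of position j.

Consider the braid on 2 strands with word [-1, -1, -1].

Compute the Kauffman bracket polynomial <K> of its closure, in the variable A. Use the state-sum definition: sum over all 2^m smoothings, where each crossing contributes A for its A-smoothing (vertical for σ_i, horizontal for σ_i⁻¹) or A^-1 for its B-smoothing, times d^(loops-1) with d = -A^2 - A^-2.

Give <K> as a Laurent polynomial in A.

A^7 - A^3 - A^-5

Derivation:
Braid: s1^-1 s1^-1 s1^-1 on 2 strands, 3 crossings.
Writhe w = (#positive) - (#negative) = 0 - 3 = -3.
State-sum expansion of <K>. There are 2^3 = 8 states.
For each crossing: s=0 is the vertical smoothing, s=1 horizontal. Crossing k contributes A^(sign_k * (1 - 2*s_k)); loop factor d = -A^2 - A^-2.
  state 000: A-exp=-3, loops=2, term = A^-3 * d^1
  state 001: A-exp=-1, loops=1, term = A^-1 * d^0
  state 010: A-exp=-1, loops=1, term = A^-1 * d^0
  state 011: A-exp=+1, loops=2, term = A^1 * d^1
  state 100: A-exp=-1, loops=1, term = A^-1 * d^0
  state 101: A-exp=+1, loops=2, term = A^1 * d^1
  state 110: A-exp=+1, loops=2, term = A^1 * d^1
  state 111: A-exp=+3, loops=3, term = A^3 * d^2
Collect the terms by A-exponent (count of states per loop number):
Powers of d = -A^2 - A^-2: d^2 = A^4 + 2 + A^-4.
  A^3 * (d^2) = A^7 + 2*A^3 + A^-1
  A^1 * (3*d) = -3*A^3 - 3*A^-1
  A^-1 * (3) = 3*A^-1
  A^-3 * (d) = -A^-1 - A^-5
Summing the groups: <K> = A^7 - A^3 - A^-5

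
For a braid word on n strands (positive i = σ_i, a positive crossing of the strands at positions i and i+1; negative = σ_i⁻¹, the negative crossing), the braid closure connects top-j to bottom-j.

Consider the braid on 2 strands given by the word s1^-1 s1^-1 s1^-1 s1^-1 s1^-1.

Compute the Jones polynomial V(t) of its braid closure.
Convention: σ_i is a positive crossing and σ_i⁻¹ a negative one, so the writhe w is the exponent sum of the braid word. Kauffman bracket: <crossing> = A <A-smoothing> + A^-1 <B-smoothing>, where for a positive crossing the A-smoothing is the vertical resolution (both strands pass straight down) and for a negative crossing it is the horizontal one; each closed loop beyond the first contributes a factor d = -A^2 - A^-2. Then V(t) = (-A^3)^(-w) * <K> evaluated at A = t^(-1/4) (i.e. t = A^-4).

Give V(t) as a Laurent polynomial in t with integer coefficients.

t^-2 + t^-4 - t^-5 + t^-6 - t^-7

Derivation:
Braid: s1^-1 s1^-1 s1^-1 s1^-1 s1^-1 on 2 strands, 5 crossings.
Writhe w = (#positive) - (#negative) = 0 - 5 = -5.
Computing the Kauffman bracket via state sum. There are 2^5 = 32 states.
Smooth each crossing (0=||, 1=⌣⌢); contribution A^(Σ sign_k(1-2s_k)) * d^(L-1).
  state 00000: A-exp=-5, loops=2, term = A^-5 * d^1
  state 00001: A-exp=-3, loops=1, term = A^-3 * d^0
  state 00010: A-exp=-3, loops=1, term = A^-3 * d^0
  state 00011: A-exp=-1, loops=2, term = A^-1 * d^1
  state 00100: A-exp=-3, loops=1, term = A^-3 * d^0
  state 00101: A-exp=-1, loops=2, term = A^-1 * d^1
  state 00110: A-exp=-1, loops=2, term = A^-1 * d^1
  state 00111: A-exp=+1, loops=3, term = A^1 * d^2
  state 01000: A-exp=-3, loops=1, term = A^-3 * d^0
  state 01001: A-exp=-1, loops=2, term = A^-1 * d^1
  state 01010: A-exp=-1, loops=2, term = A^-1 * d^1
  state 01011: A-exp=+1, loops=3, term = A^1 * d^2
  state 01100: A-exp=-1, loops=2, term = A^-1 * d^1
  state 01101: A-exp=+1, loops=3, term = A^1 * d^2
  state 01110: A-exp=+1, loops=3, term = A^1 * d^2
  state 01111: A-exp=+3, loops=4, term = A^3 * d^3
  state 10000: A-exp=-3, loops=1, term = A^-3 * d^0
  state 10001: A-exp=-1, loops=2, term = A^-1 * d^1
  state 10010: A-exp=-1, loops=2, term = A^-1 * d^1
  state 10011: A-exp=+1, loops=3, term = A^1 * d^2
  state 10100: A-exp=-1, loops=2, term = A^-1 * d^1
  state 10101: A-exp=+1, loops=3, term = A^1 * d^2
  state 10110: A-exp=+1, loops=3, term = A^1 * d^2
  state 10111: A-exp=+3, loops=4, term = A^3 * d^3
  state 11000: A-exp=-1, loops=2, term = A^-1 * d^1
  state 11001: A-exp=+1, loops=3, term = A^1 * d^2
  state 11010: A-exp=+1, loops=3, term = A^1 * d^2
  state 11011: A-exp=+3, loops=4, term = A^3 * d^3
  state 11100: A-exp=+1, loops=3, term = A^1 * d^2
  state 11101: A-exp=+3, loops=4, term = A^3 * d^3
  state 11110: A-exp=+3, loops=4, term = A^3 * d^3
  state 11111: A-exp=+5, loops=5, term = A^5 * d^4
Collect the terms by A-exponent (count of states per loop number):
Powers of d = -A^2 - A^-2: d^2 = A^4 + 2 + A^-4; d^3 = -A^6 - 3*A^2 - 3*A^-2 - A^-6; d^4 = A^8 + 4*A^4 + 6 + 4*A^-4 + A^-8.
  A^5 * (d^4) = A^13 + 4*A^9 + 6*A^5 + 4*A + A^-3
  A^3 * (5*d^3) = -5*A^9 - 15*A^5 - 15*A - 5*A^-3
  A^1 * (10*d^2) = 10*A^5 + 20*A + 10*A^-3
  A^-1 * (10*d) = -10*A - 10*A^-3
  A^-3 * (5) = 5*A^-3
  A^-5 * (d) = -A^-3 - A^-7
Summing the groups: <K> = A^13 - A^9 + A^5 - A - A^-7
Normalise by the writhe: (-A^3)^(-w) = (-A^3)^(5) = -A^15, so f(A) = -A^15 * <K> = -A^28 + A^24 - A^20 + A^16 + A^8.
Substitute A = t^(-1/4), i.e. A^e → t^(-e/4): V(t) = t^-2 + t^-4 - t^-5 + t^-6 - t^-7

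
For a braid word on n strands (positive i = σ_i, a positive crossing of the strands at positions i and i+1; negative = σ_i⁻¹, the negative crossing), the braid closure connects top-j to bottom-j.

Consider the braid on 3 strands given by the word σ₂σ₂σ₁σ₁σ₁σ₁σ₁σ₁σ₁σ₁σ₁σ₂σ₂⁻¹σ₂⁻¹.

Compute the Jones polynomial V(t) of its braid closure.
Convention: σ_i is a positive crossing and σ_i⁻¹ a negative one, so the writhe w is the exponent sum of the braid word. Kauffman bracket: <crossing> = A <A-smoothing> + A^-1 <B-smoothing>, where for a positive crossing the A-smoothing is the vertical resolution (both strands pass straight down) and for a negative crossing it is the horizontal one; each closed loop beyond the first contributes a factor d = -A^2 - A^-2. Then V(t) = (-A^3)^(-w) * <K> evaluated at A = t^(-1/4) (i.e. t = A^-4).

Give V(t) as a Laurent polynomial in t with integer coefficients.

The presented braid s2 s2 s1 s1 s1 s1 s1 s1 s1 s1 s1 s2 s2^-1 s2^-1 on 3 strands reduces by inverse Markov moves (closure unchanged at each step):
  Deconjugate: the word is γ·β·γ⁻¹ with γ = s2 s2 (prefix) and γ⁻¹ = s2^-1 s2^-1 (suffix); strip both.
  Destabilize: the word has the form β·s2 where s2 occurs only as the final letter (β ∈ B_2); drop it and the last strand → 2 strands.
Reduced to β = s1 s1 s1 s1 s1 s1 s1 s1 s1 on 2 strands, 9 crossings.
Compute on β:
Braid: s1 s1 s1 s1 s1 s1 s1 s1 s1 on 2 strands, 9 crossings.
Writhe w = (#positive) - (#negative) = 9 - 0 = 9.
Computing the Kauffman bracket via state sum. There are 2^9 = 512 states.
Smooth each crossing (0=||, 1=⌣⌢); contribution A^(Σ sign_k(1-2s_k)) * d^(L-1).
Tabulate the states by total A-exponent and number of loops L (A-exp: L × count):
  A^9: L=2 ×1
  A^7: L=1 ×9
  A^5: L=2 ×36
  A^3: L=3 ×84
  A^1: L=4 ×126
  A^-1: L=5 ×126
  A^-3: L=6 ×84
  A^-5: L=7 ×36
  A^-7: L=8 ×9
  A^-9: L=9 ×1
Each group contributes A^e * Σ count * d^(L-1):
Powers of d = -A^2 - A^-2: d^2 = A^4 + 2 + A^-4; d^3 = -A^6 - 3*A^2 - 3*A^-2 - A^-6; d^4 = A^8 + 4*A^4 + 6 + 4*A^-4 + A^-8; d^5 = -A^10 - 5*A^6 - 10*A^2 - 10*A^-2 - 5*A^-6 - A^-10; d^6 = A^12 + 6*A^8 + 15*A^4 + 20 + 15*A^-4 + 6*A^-8 + A^-12; d^7 = -A^14 - 7*A^10 - 21*A^6 - 35*A^2 - 35*A^-2 - 21*A^-6 - 7*A^-10 - A^-14; d^8 = A^16 + 8*A^12 + 28*A^8 + 56*A^4 + 70 + 56*A^-4 + 28*A^-8 + 8*A^-12 + A^-16.
  A^9 * (d) = -A^11 - A^7
  A^7 * (9) = 9*A^7
  A^5 * (36*d) = -36*A^7 - 36*A^3
  A^3 * (84*d^2) = 84*A^7 + 168*A^3 + 84*A^-1
  A^1 * (126*d^3) = -126*A^7 - 378*A^3 - 378*A^-1 - 126*A^-5
  A^-1 * (126*d^4) = 126*A^7 + 504*A^3 + 756*A^-1 + 504*A^-5 + 126*A^-9
  A^-3 * (84*d^5) = -84*A^7 - 420*A^3 - 840*A^-1 - 840*A^-5 - 420*A^-9 - 84*A^-13
  A^-5 * (36*d^6) = 36*A^7 + 216*A^3 + 540*A^-1 + 720*A^-5 + 540*A^-9 + 216*A^-13 + 36*A^-17
  A^-7 * (9*d^7) = -9*A^7 - 63*A^3 - 189*A^-1 - 315*A^-5 - 315*A^-9 - 189*A^-13 - 63*A^-17 - 9*A^-21
  A^-9 * (d^8) = A^7 + 8*A^3 + 28*A^-1 + 56*A^-5 + 70*A^-9 + 56*A^-13 + 28*A^-17 + 8*A^-21 + A^-25
Summing the groups: <K> = -A^11 - A^3 + A^-1 - A^-5 + A^-9 - A^-13 + A^-17 - A^-21 + A^-25
Normalise by the writhe: (-A^3)^(-w) = (-A^3)^(-9) = -A^-27, so f(A) = -A^-27 * <K> = A^-16 + A^-24 - A^-28 + A^-32 - A^-36 + A^-40 - A^-44 + A^-48 - A^-52.
Substitute A = t^(-1/4), i.e. A^e → t^(-e/4): V(t) = -t^13 + t^12 - t^11 + t^10 - t^9 + t^8 - t^7 + t^6 + t^4

Answer: -t^13 + t^12 - t^11 + t^10 - t^9 + t^8 - t^7 + t^6 + t^4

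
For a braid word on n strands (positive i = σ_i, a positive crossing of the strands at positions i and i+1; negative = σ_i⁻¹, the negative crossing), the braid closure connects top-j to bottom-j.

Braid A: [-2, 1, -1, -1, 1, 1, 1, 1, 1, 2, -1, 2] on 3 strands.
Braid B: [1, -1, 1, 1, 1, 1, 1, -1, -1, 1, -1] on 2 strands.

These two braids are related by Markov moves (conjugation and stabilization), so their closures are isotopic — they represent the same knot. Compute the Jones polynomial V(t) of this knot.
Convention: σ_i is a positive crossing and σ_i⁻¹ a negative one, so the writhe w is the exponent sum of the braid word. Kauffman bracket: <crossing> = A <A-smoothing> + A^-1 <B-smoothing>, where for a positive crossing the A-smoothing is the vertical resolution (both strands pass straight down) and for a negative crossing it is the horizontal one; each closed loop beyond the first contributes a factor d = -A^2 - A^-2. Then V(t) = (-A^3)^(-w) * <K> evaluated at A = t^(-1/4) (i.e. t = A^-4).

-t^4 + t^3 + t

Derivation:
Markov-equivalent braids have isotopic closures, hence identical knot invariants. Strip the Markov moves from each word to reach a common short braid β, then compute V(t) once on β.
Braid A: s2^-1 s1 s1^-1 s1^-1 s1 s1 s1 s1 s1 s2 s1^-1 s2 on 3 strands reduces by inverse Markov moves (closure unchanged at each step):
  Deconjugate: the word is γ·β·γ⁻¹ with γ = s2^-1 s1 (prefix) and γ⁻¹ = s1^-1 s2 (suffix); strip both.
  Destabilize: the word has the form β·s2 where s2 occurs only as the final letter (β ∈ B_2); drop it and the last strand → 2 strands.
  Deconjugate: the word is γ·β·γ⁻¹ with γ = s1^-1 s1^-1 (prefix) and γ⁻¹ = s1 s1 (suffix); strip both.
Reduced to β = s1 s1 s1 on 2 strands, 3 crossings.
Braid B: s1 s1^-1 s1 s1 s1 s1 s1 s1^-1 s1^-1 s1 s1^-1 on 2 strands reduces by inverse Markov moves (closure unchanged at each step):
  Deconjugate: the word is γ·β·γ⁻¹ with γ = s1 s1^-1 (prefix) and γ⁻¹ = s1 s1^-1 (suffix); strip both.
  Deconjugate: the word is γ·β·γ⁻¹ with γ = s1 s1 (prefix) and γ⁻¹ = s1^-1 s1^-1 (suffix); strip both.
Reduced to β = s1 s1 s1 on 2 strands, 3 crossings.
Both give the same β = s1 s1 s1 on 2 strands, so one state sum suffices:
Braid: s1 s1 s1 on 2 strands, 3 crossings.
Writhe w = (#positive) - (#negative) = 3 - 0 = 3.
Computing the Kauffman bracket via state sum. There are 2^3 = 8 states.
Each crossing splits two ways (0=vertical, 1=horizontal). The state's weight is A^(#A-smoothings - #B-smoothings) * d^(loops - 1).
  state 000: A-exp=+3, loops=2, term = A^3 * d^1
  state 001: A-exp=+1, loops=1, term = A^1 * d^0
  state 010: A-exp=+1, loops=1, term = A^1 * d^0
  state 011: A-exp=-1, loops=2, term = A^-1 * d^1
  state 100: A-exp=+1, loops=1, term = A^1 * d^0
  state 101: A-exp=-1, loops=2, term = A^-1 * d^1
  state 110: A-exp=-1, loops=2, term = A^-1 * d^1
  state 111: A-exp=-3, loops=3, term = A^-3 * d^2
Collect the terms by A-exponent (count of states per loop number):
Powers of d = -A^2 - A^-2: d^2 = A^4 + 2 + A^-4.
  A^3 * (d) = -A^5 - A
  A^1 * (3) = 3*A
  A^-1 * (3*d) = -3*A - 3*A^-3
  A^-3 * (d^2) = A + 2*A^-3 + A^-7
Summing the groups: <K> = -A^5 - A^-3 + A^-7
Normalise by the writhe: (-A^3)^(-w) = (-A^3)^(-3) = -A^-9, so f(A) = -A^-9 * <K> = A^-4 + A^-12 - A^-16.
Substitute A = t^(-1/4), i.e. A^e → t^(-e/4): V(t) = -t^4 + t^3 + t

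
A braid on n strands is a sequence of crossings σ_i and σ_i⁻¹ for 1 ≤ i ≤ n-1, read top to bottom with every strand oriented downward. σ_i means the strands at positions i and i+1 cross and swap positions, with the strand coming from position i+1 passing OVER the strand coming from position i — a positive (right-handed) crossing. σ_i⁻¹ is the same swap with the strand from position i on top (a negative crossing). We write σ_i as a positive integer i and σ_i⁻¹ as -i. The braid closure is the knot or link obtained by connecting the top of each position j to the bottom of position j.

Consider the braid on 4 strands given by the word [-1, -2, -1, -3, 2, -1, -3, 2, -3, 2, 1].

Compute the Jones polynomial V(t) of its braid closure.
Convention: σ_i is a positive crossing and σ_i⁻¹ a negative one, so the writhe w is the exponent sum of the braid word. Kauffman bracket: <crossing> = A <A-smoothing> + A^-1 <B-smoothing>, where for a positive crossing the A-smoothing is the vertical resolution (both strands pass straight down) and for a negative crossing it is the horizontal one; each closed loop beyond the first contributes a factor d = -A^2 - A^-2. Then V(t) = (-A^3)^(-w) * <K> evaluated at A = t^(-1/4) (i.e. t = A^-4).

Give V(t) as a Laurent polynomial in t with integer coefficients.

The presented braid s1^-1 s2^-1 s1^-1 s3^-1 s2 s1^-1 s3^-1 s2 s3^-1 s2 s1 on 4 strands reduces by inverse Markov moves (closure unchanged at each step):
  Deconjugate: the word is γ·β·γ⁻¹ with γ = s1^-1 s2^-1 (prefix) and γ⁻¹ = s2 s1 (suffix); strip both.
Reduced to β = s1^-1 s3^-1 s2 s1^-1 s3^-1 s2 s3^-1 on 4 strands, 7 crossings.
Compute on β:
Braid: s1^-1 s3^-1 s2 s1^-1 s3^-1 s2 s3^-1 on 4 strands, 7 crossings.
Writhe w = (#positive) - (#negative) = 2 - 5 = -3.
Enumerate smoothing states for the bracket polynomial. There are 2^7 = 128 states.
Smooth each crossing (0=||, 1=⌣⌢); contribution A^(Σ sign_k(1-2s_k)) * d^(L-1).
Tabulate the states by total A-exponent and number of loops L (A-exp: L × count):
  A^7: L=5 ×1
  A^5: L=4 ×7
  A^3: L=3 ×20, L=5 ×1
  A^1: L=2 ×29, L=4 ×6
  A^-1: L=1 ×19, L=3 ×16
  A^-3: L=2 ×19, L=4 ×2
  A^-5: L=3 ×7
  A^-7: L=4 ×1
Each group contributes A^e * Σ count * d^(L-1):
Powers of d = -A^2 - A^-2: d^2 = A^4 + 2 + A^-4; d^3 = -A^6 - 3*A^2 - 3*A^-2 - A^-6; d^4 = A^8 + 4*A^4 + 6 + 4*A^-4 + A^-8.
  A^7 * (d^4) = A^15 + 4*A^11 + 6*A^7 + 4*A^3 + A^-1
  A^5 * (7*d^3) = -7*A^11 - 21*A^7 - 21*A^3 - 7*A^-1
  A^3 * (20*d^2 + d^4) = A^11 + 24*A^7 + 46*A^3 + 24*A^-1 + A^-5
  A^1 * (29*d + 6*d^3) = -6*A^7 - 47*A^3 - 47*A^-1 - 6*A^-5
  A^-1 * (19 + 16*d^2) = 16*A^3 + 51*A^-1 + 16*A^-5
  A^-3 * (19*d + 2*d^3) = -2*A^3 - 25*A^-1 - 25*A^-5 - 2*A^-9
  A^-5 * (7*d^2) = 7*A^-1 + 14*A^-5 + 7*A^-9
  A^-7 * (d^3) = -A^-1 - 3*A^-5 - 3*A^-9 - A^-13
Summing the groups: <K> = A^15 - 2*A^11 + 3*A^7 - 4*A^3 + 3*A^-1 - 3*A^-5 + 2*A^-9 - A^-13
Normalise by the writhe: (-A^3)^(-w) = (-A^3)^(3) = -A^9, so f(A) = -A^9 * <K> = -A^24 + 2*A^20 - 3*A^16 + 4*A^12 - 3*A^8 + 3*A^4 - 2 + A^-4.
Substitute A = t^(-1/4), i.e. A^e → t^(-e/4): V(t) = t - 2 + 3*t^-1 - 3*t^-2 + 4*t^-3 - 3*t^-4 + 2*t^-5 - t^-6

Answer: t - 2 + 3*t^-1 - 3*t^-2 + 4*t^-3 - 3*t^-4 + 2*t^-5 - t^-6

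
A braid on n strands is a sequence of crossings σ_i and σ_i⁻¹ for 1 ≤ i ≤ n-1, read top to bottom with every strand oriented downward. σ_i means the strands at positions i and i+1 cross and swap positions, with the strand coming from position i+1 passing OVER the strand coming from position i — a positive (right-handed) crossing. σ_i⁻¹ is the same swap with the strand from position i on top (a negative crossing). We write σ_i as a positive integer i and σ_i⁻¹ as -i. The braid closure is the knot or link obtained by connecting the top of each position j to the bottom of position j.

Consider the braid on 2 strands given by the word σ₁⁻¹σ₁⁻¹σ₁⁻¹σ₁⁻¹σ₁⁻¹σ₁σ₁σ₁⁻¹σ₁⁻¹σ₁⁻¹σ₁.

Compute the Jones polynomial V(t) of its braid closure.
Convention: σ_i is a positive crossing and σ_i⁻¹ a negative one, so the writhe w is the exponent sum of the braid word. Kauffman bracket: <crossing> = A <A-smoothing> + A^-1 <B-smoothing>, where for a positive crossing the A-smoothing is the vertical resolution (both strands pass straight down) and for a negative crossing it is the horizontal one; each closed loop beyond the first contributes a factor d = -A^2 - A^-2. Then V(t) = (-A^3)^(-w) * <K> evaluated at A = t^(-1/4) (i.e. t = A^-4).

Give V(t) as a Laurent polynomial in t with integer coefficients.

The presented braid s1^-1 s1^-1 s1^-1 s1^-1 s1^-1 s1 s1 s1^-1 s1^-1 s1^-1 s1 on 2 strands reduces by inverse Markov moves (closure unchanged at each step):
  Deconjugate: the word is γ·β·γ⁻¹ with γ = s1^-1 (prefix) and γ⁻¹ = s1 (suffix); strip both.
Reduced to β = s1^-1 s1^-1 s1^-1 s1^-1 s1 s1 s1^-1 s1^-1 s1^-1 on 2 strands, 9 crossings.
Compute on β:
First cancel adjacent σ_i σ_i⁻¹ pairs (Reidemeister II — same braid, same closure): s1^-1 s1^-1 s1^-1 s1^-1 s1 s1 s1^-1 s1^-1 s1^-1 → s1^-1 s1^-1 s1^-1 s1^-1 s1^-1.
Braid: s1^-1 s1^-1 s1^-1 s1^-1 s1^-1 on 2 strands, 5 crossings.
Writhe w = (#positive) - (#negative) = 0 - 5 = -5.
Computing the Kauffman bracket via state sum. There are 2^5 = 32 states.
For each crossing: s=0 is the vertical smoothing, s=1 horizontal. Crossing k contributes A^(sign_k * (1 - 2*s_k)); loop factor d = -A^2 - A^-2.
  state 00000: A-exp=-5, loops=2, term = A^-5 * d^1
  state 00001: A-exp=-3, loops=1, term = A^-3 * d^0
  state 00010: A-exp=-3, loops=1, term = A^-3 * d^0
  state 00011: A-exp=-1, loops=2, term = A^-1 * d^1
  state 00100: A-exp=-3, loops=1, term = A^-3 * d^0
  state 00101: A-exp=-1, loops=2, term = A^-1 * d^1
  state 00110: A-exp=-1, loops=2, term = A^-1 * d^1
  state 00111: A-exp=+1, loops=3, term = A^1 * d^2
  state 01000: A-exp=-3, loops=1, term = A^-3 * d^0
  state 01001: A-exp=-1, loops=2, term = A^-1 * d^1
  state 01010: A-exp=-1, loops=2, term = A^-1 * d^1
  state 01011: A-exp=+1, loops=3, term = A^1 * d^2
  state 01100: A-exp=-1, loops=2, term = A^-1 * d^1
  state 01101: A-exp=+1, loops=3, term = A^1 * d^2
  state 01110: A-exp=+1, loops=3, term = A^1 * d^2
  state 01111: A-exp=+3, loops=4, term = A^3 * d^3
  state 10000: A-exp=-3, loops=1, term = A^-3 * d^0
  state 10001: A-exp=-1, loops=2, term = A^-1 * d^1
  state 10010: A-exp=-1, loops=2, term = A^-1 * d^1
  state 10011: A-exp=+1, loops=3, term = A^1 * d^2
  state 10100: A-exp=-1, loops=2, term = A^-1 * d^1
  state 10101: A-exp=+1, loops=3, term = A^1 * d^2
  state 10110: A-exp=+1, loops=3, term = A^1 * d^2
  state 10111: A-exp=+3, loops=4, term = A^3 * d^3
  state 11000: A-exp=-1, loops=2, term = A^-1 * d^1
  state 11001: A-exp=+1, loops=3, term = A^1 * d^2
  state 11010: A-exp=+1, loops=3, term = A^1 * d^2
  state 11011: A-exp=+3, loops=4, term = A^3 * d^3
  state 11100: A-exp=+1, loops=3, term = A^1 * d^2
  state 11101: A-exp=+3, loops=4, term = A^3 * d^3
  state 11110: A-exp=+3, loops=4, term = A^3 * d^3
  state 11111: A-exp=+5, loops=5, term = A^5 * d^4
Collect the terms by A-exponent (count of states per loop number):
Powers of d = -A^2 - A^-2: d^2 = A^4 + 2 + A^-4; d^3 = -A^6 - 3*A^2 - 3*A^-2 - A^-6; d^4 = A^8 + 4*A^4 + 6 + 4*A^-4 + A^-8.
  A^5 * (d^4) = A^13 + 4*A^9 + 6*A^5 + 4*A + A^-3
  A^3 * (5*d^3) = -5*A^9 - 15*A^5 - 15*A - 5*A^-3
  A^1 * (10*d^2) = 10*A^5 + 20*A + 10*A^-3
  A^-1 * (10*d) = -10*A - 10*A^-3
  A^-3 * (5) = 5*A^-3
  A^-5 * (d) = -A^-3 - A^-7
Summing the groups: <K> = A^13 - A^9 + A^5 - A - A^-7
Normalise by the writhe: (-A^3)^(-w) = (-A^3)^(5) = -A^15, so f(A) = -A^15 * <K> = -A^28 + A^24 - A^20 + A^16 + A^8.
Substitute A = t^(-1/4), i.e. A^e → t^(-e/4): V(t) = t^-2 + t^-4 - t^-5 + t^-6 - t^-7

Answer: t^-2 + t^-4 - t^-5 + t^-6 - t^-7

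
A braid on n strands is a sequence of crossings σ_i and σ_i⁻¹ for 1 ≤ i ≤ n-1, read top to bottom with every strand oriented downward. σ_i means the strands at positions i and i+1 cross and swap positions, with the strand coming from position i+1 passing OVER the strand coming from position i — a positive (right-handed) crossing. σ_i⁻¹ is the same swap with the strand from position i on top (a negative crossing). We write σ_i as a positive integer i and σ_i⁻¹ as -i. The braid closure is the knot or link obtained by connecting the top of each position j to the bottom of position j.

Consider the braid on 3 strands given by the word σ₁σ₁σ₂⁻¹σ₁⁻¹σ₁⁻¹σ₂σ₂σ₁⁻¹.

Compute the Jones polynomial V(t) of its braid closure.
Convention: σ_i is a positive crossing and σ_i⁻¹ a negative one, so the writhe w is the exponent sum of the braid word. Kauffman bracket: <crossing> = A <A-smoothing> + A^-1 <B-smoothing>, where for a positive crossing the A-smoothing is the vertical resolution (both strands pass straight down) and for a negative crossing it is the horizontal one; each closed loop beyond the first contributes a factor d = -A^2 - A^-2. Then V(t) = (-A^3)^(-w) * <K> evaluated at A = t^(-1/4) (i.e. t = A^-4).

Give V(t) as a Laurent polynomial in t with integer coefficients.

The presented braid s1 s1 s2^-1 s1^-1 s1^-1 s2 s2 s1^-1 on 3 strands reduces by inverse Markov moves (closure unchanged at each step):
  Deconjugate: the word is γ·β·γ⁻¹ with γ = s1 (prefix) and γ⁻¹ = s1^-1 (suffix); strip both.
Reduced to β = s1 s2^-1 s1^-1 s1^-1 s2 s2 on 3 strands, 6 crossings.
Compute on β:
Braid: s1 s2^-1 s1^-1 s1^-1 s2 s2 on 3 strands, 6 crossings.
Writhe w = (#positive) - (#negative) = 3 - 3 = 0.
State-sum expansion of <K>. There are 2^6 = 64 states.
For each crossing: s=0 is the vertical smoothing, s=1 horizontal. Crossing k contributes A^(sign_k * (1 - 2*s_k)); loop factor d = -A^2 - A^-2.
Tabulate the states by total A-exponent and number of loops L (A-exp: L × count):
  A^6: L=2 ×1
  A^4: L=1 ×2, L=3 ×4
  A^2: L=2 ×13, L=4 ×2
  A^0: L=1 ×9, L=3 ×11
  A^-2: L=2 ×13, L=4 ×2
  A^-4: L=1 ×2, L=3 ×4
  A^-6: L=2 ×1
Each group contributes A^e * Σ count * d^(L-1):
Powers of d = -A^2 - A^-2: d^2 = A^4 + 2 + A^-4; d^3 = -A^6 - 3*A^2 - 3*A^-2 - A^-6.
  A^6 * (d) = -A^8 - A^4
  A^4 * (2 + 4*d^2) = 4*A^8 + 10*A^4 + 4
  A^2 * (13*d + 2*d^3) = -2*A^8 - 19*A^4 - 19 - 2*A^-4
  A^0 * (9 + 11*d^2) = 11*A^4 + 31 + 11*A^-4
  A^-2 * (13*d + 2*d^3) = -2*A^4 - 19 - 19*A^-4 - 2*A^-8
  A^-4 * (2 + 4*d^2) = 4 + 10*A^-4 + 4*A^-8
  A^-6 * (d) = -A^-4 - A^-8
Summing the groups: <K> = A^8 - A^4 + 1 - A^-4 + A^-8
Normalise by the writhe: (-A^3)^(-w) = (-A^3)^(0) = 1, so f(A) = 1 * <K> = A^8 - A^4 + 1 - A^-4 + A^-8.
Substitute A = t^(-1/4), i.e. A^e → t^(-e/4): V(t) = t^2 - t + 1 - t^-1 + t^-2

Answer: t^2 - t + 1 - t^-1 + t^-2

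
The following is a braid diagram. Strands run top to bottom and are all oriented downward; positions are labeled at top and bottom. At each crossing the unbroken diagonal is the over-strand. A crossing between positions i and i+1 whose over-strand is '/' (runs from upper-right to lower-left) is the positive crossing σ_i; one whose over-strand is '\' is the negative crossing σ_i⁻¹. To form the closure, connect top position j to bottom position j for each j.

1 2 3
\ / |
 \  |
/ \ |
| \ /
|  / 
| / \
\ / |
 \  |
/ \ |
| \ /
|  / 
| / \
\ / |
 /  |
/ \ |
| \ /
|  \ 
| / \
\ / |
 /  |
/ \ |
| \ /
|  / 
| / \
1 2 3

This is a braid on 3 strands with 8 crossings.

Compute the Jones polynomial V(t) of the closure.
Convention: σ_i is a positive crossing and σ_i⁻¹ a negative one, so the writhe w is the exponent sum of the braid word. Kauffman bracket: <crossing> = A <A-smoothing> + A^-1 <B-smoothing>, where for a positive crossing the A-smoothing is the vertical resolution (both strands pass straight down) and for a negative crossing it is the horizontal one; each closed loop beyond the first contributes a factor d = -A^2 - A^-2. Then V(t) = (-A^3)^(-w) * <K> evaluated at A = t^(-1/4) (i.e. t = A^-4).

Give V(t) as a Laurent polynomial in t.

-t^5 + t^4 - t^3 + 2*t^2 - t + 2 - t^-1

Derivation:
Reading the diagram top to bottom ('/'-over between positions i,i+1 = s_i, '\'-over = s_i^-1): braid word = s1^-1 s2 s1^-1 s2 s1 s2^-1 s1 s2.
Braid: s1^-1 s2 s1^-1 s2 s1 s2^-1 s1 s2 on 3 strands, 8 crossings.
Writhe w = (#positive) - (#negative) = 5 - 3 = 2.
Enumerate smoothing states for the bracket polynomial. There are 2^8 = 256 states.
Each crossing splits two ways (0=vertical, 1=horizontal). The state's weight is A^(#A-smoothings - #B-smoothings) * d^(loops - 1).
Tabulate the states by total A-exponent and number of loops L (A-exp: L × count):
  A^8: L=2 ×1
  A^6: L=1 ×3, L=3 ×5
  A^4: L=2 ×22, L=4 ×6
  A^2: L=1 ×18, L=3 ×37, L=5 ×1
  A^0: L=2 ×58, L=4 ×12
  A^-2: L=1 ×24, L=3 ×31, L=5 ×1
  A^-4: L=2 ×23, L=4 ×5
  A^-6: L=3 ×8
  A^-8: L=4 ×1
Each group contributes A^e * Σ count * d^(L-1):
Powers of d = -A^2 - A^-2: d^2 = A^4 + 2 + A^-4; d^3 = -A^6 - 3*A^2 - 3*A^-2 - A^-6; d^4 = A^8 + 4*A^4 + 6 + 4*A^-4 + A^-8.
  A^8 * (d) = -A^10 - A^6
  A^6 * (3 + 5*d^2) = 5*A^10 + 13*A^6 + 5*A^2
  A^4 * (22*d + 6*d^3) = -6*A^10 - 40*A^6 - 40*A^2 - 6*A^-2
  A^2 * (18 + 37*d^2 + d^4) = A^10 + 41*A^6 + 98*A^2 + 41*A^-2 + A^-6
  A^0 * (58*d + 12*d^3) = -12*A^6 - 94*A^2 - 94*A^-2 - 12*A^-6
  A^-2 * (24 + 31*d^2 + d^4) = A^6 + 35*A^2 + 92*A^-2 + 35*A^-6 + A^-10
  A^-4 * (23*d + 5*d^3) = -5*A^2 - 38*A^-2 - 38*A^-6 - 5*A^-10
  A^-6 * (8*d^2) = 8*A^-2 + 16*A^-6 + 8*A^-10
  A^-8 * (d^3) = -A^-2 - 3*A^-6 - 3*A^-10 - A^-14
Summing the groups: <K> = -A^10 + 2*A^6 - A^2 + 2*A^-2 - A^-6 + A^-10 - A^-14
Normalise by the writhe: (-A^3)^(-w) = (-A^3)^(-2) = A^-6, so f(A) = A^-6 * <K> = -A^4 + 2 - A^-4 + 2*A^-8 - A^-12 + A^-16 - A^-20.
Substitute A = t^(-1/4), i.e. A^e → t^(-e/4): V(t) = -t^5 + t^4 - t^3 + 2*t^2 - t + 2 - t^-1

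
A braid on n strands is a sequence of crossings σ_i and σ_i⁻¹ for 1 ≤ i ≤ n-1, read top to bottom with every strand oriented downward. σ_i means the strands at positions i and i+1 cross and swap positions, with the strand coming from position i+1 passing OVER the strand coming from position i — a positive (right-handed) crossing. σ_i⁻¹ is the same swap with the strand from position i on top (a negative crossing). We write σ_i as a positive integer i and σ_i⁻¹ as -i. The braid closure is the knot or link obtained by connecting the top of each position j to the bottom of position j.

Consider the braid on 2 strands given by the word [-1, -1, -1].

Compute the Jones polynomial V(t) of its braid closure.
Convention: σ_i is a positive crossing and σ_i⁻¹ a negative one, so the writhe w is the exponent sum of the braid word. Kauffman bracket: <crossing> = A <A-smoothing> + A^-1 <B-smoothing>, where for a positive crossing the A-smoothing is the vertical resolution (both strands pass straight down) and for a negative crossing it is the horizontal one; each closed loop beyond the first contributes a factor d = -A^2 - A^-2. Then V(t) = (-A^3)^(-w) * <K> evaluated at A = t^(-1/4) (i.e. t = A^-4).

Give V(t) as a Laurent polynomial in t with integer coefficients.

Braid: s1^-1 s1^-1 s1^-1 on 2 strands, 3 crossings.
Writhe w = (#positive) - (#negative) = 0 - 3 = -3.
State-sum expansion of <K>. There are 2^3 = 8 states.
Each crossing splits two ways (0=vertical, 1=horizontal). The state's weight is A^(#A-smoothings - #B-smoothings) * d^(loops - 1).
  state 000: A-exp=-3, loops=2, term = A^-3 * d^1
  state 001: A-exp=-1, loops=1, term = A^-1 * d^0
  state 010: A-exp=-1, loops=1, term = A^-1 * d^0
  state 011: A-exp=+1, loops=2, term = A^1 * d^1
  state 100: A-exp=-1, loops=1, term = A^-1 * d^0
  state 101: A-exp=+1, loops=2, term = A^1 * d^1
  state 110: A-exp=+1, loops=2, term = A^1 * d^1
  state 111: A-exp=+3, loops=3, term = A^3 * d^2
Collect the terms by A-exponent (count of states per loop number):
Powers of d = -A^2 - A^-2: d^2 = A^4 + 2 + A^-4.
  A^3 * (d^2) = A^7 + 2*A^3 + A^-1
  A^1 * (3*d) = -3*A^3 - 3*A^-1
  A^-1 * (3) = 3*A^-1
  A^-3 * (d) = -A^-1 - A^-5
Summing the groups: <K> = A^7 - A^3 - A^-5
Normalise by the writhe: (-A^3)^(-w) = (-A^3)^(3) = -A^9, so f(A) = -A^9 * <K> = -A^16 + A^12 + A^4.
Substitute A = t^(-1/4), i.e. A^e → t^(-e/4): V(t) = t^-1 + t^-3 - t^-4

Answer: t^-1 + t^-3 - t^-4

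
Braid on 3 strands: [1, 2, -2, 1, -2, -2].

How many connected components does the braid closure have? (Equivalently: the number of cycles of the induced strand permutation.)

3

Derivation:
Track the strand permutation on 3 strands, starting from identity.
  step 1: s1 swaps positions 1,2 -> [2 1 3]
  step 2: s2 swaps positions 2,3 -> [2 3 1]
  step 3: s2^-1 swaps positions 2,3 -> [2 1 3]
  step 4: s1 swaps positions 1,2 -> [1 2 3]
  step 5: s2^-1 swaps positions 2,3 -> [1 3 2]
  step 6: s2^-1 swaps positions 2,3 -> [1 2 3]
Final permutation (position -> original strand): [1 2 3]
Closure components = cycle count of this permutation = 3.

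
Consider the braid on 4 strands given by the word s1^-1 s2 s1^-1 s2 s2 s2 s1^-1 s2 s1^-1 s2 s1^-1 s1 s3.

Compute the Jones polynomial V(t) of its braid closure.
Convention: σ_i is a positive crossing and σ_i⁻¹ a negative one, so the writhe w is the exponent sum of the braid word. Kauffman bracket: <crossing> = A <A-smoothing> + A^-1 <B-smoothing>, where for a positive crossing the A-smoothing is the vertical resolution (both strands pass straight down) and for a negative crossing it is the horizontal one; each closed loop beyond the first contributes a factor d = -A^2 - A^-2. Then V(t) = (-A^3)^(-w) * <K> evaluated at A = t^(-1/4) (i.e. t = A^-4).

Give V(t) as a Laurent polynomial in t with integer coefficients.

t^7 - 4*t^6 + 7*t^5 - 11*t^4 + 14*t^3 - 14*t^2 + 14*t - 10 + 7*t^-1 - 4*t^-2 + t^-3

Derivation:
The presented braid s1^-1 s2 s1^-1 s2 s2 s2 s1^-1 s2 s1^-1 s2 s1^-1 s1 s3 on 4 strands reduces by inverse Markov moves (closure unchanged at each step):
  Destabilize: the word has the form β·s3 where s3 occurs only as the final letter (β ∈ B_3); drop it and the last strand → 3 strands.
  Deconjugate: the word is γ·β·γ⁻¹ with γ = s1^-1 (prefix) and γ⁻¹ = s1 (suffix); strip both.
Reduced to β = s2 s1^-1 s2 s2 s2 s1^-1 s2 s1^-1 s2 s1^-1 on 3 strands, 10 crossings.
Compute on β:
Braid: s2 s1^-1 s2 s2 s2 s1^-1 s2 s1^-1 s2 s1^-1 on 3 strands, 10 crossings.
Writhe w = (#positive) - (#negative) = 6 - 4 = 2.
State-sum expansion of <K>. There are 2^10 = 1024 states.
Each crossing splits two ways (0=vertical, 1=horizontal). The state's weight is A^(#A-smoothings - #B-smoothings) * d^(loops - 1).
Tabulate the states by total A-exponent and number of loops L (A-exp: L × count):
  A^10: L=5 ×1
  A^8: L=4 ×10
  A^6: L=3 ×42, L=5 ×3
  A^4: L=2 ×90, L=4 ×29, L=6 ×1
  A^2: L=1 ×87, L=3 ×110, L=5 ×13
  A^0: L=2 ×179, L=4 ×71, L=6 ×2
  A^-2: L=3 ×187, L=5 ×23
  A^-4: L=4 ×117, L=6 ×3
  A^-6: L=5 ×45
  A^-8: L=6 ×10
  A^-10: L=7 ×1
Each group contributes A^e * Σ count * d^(L-1):
Powers of d = -A^2 - A^-2: d^2 = A^4 + 2 + A^-4; d^3 = -A^6 - 3*A^2 - 3*A^-2 - A^-6; d^4 = A^8 + 4*A^4 + 6 + 4*A^-4 + A^-8; d^5 = -A^10 - 5*A^6 - 10*A^2 - 10*A^-2 - 5*A^-6 - A^-10; d^6 = A^12 + 6*A^8 + 15*A^4 + 20 + 15*A^-4 + 6*A^-8 + A^-12.
  A^10 * (d^4) = A^18 + 4*A^14 + 6*A^10 + 4*A^6 + A^2
  A^8 * (10*d^3) = -10*A^14 - 30*A^10 - 30*A^6 - 10*A^2
  A^6 * (42*d^2 + 3*d^4) = 3*A^14 + 54*A^10 + 102*A^6 + 54*A^2 + 3*A^-2
  A^4 * (90*d + 29*d^3 + d^5) = -A^14 - 34*A^10 - 187*A^6 - 187*A^2 - 34*A^-2 - A^-6
  A^2 * (87 + 110*d^2 + 13*d^4) = 13*A^10 + 162*A^6 + 385*A^2 + 162*A^-2 + 13*A^-6
  A^0 * (179*d + 71*d^3 + 2*d^5) = -2*A^10 - 81*A^6 - 412*A^2 - 412*A^-2 - 81*A^-6 - 2*A^-10
  A^-2 * (187*d^2 + 23*d^4) = 23*A^6 + 279*A^2 + 512*A^-2 + 279*A^-6 + 23*A^-10
  A^-4 * (117*d^3 + 3*d^5) = -3*A^6 - 132*A^2 - 381*A^-2 - 381*A^-6 - 132*A^-10 - 3*A^-14
  A^-6 * (45*d^4) = 45*A^2 + 180*A^-2 + 270*A^-6 + 180*A^-10 + 45*A^-14
  A^-8 * (10*d^5) = -10*A^2 - 50*A^-2 - 100*A^-6 - 100*A^-10 - 50*A^-14 - 10*A^-18
  A^-10 * (d^6) = A^2 + 6*A^-2 + 15*A^-6 + 20*A^-10 + 15*A^-14 + 6*A^-18 + A^-22
Summing the groups: <K> = A^18 - 4*A^14 + 7*A^10 - 10*A^6 + 14*A^2 - 14*A^-2 + 14*A^-6 - 11*A^-10 + 7*A^-14 - 4*A^-18 + A^-22
Normalise by the writhe: (-A^3)^(-w) = (-A^3)^(-2) = A^-6, so f(A) = A^-6 * <K> = A^12 - 4*A^8 + 7*A^4 - 10 + 14*A^-4 - 14*A^-8 + 14*A^-12 - 11*A^-16 + 7*A^-20 - 4*A^-24 + A^-28.
Substitute A = t^(-1/4), i.e. A^e → t^(-e/4): V(t) = t^7 - 4*t^6 + 7*t^5 - 11*t^4 + 14*t^3 - 14*t^2 + 14*t - 10 + 7*t^-1 - 4*t^-2 + t^-3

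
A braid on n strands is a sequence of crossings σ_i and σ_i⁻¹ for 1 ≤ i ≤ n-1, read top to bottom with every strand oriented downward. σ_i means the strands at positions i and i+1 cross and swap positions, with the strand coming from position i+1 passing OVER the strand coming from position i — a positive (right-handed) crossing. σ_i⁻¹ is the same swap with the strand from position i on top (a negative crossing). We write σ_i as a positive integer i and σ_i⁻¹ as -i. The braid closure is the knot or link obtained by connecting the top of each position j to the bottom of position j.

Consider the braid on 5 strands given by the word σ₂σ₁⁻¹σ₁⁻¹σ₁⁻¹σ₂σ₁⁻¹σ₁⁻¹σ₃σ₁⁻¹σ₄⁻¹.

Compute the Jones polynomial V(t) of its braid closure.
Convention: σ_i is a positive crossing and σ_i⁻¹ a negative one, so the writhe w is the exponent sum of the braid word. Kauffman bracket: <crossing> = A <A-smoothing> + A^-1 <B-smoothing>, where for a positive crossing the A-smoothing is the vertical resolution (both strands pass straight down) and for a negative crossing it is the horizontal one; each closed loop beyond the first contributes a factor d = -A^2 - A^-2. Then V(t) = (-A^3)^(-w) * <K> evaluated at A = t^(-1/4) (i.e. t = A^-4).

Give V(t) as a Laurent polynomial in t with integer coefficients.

The presented braid s2 s1^-1 s1^-1 s1^-1 s2 s1^-1 s1^-1 s3 s1^-1 s4^-1 on 5 strands reduces by inverse Markov moves (closure unchanged at each step):
  Destabilize: the word has the form β·s4^-1 where s4^-1 occurs only as the final letter (β ∈ B_4); drop it and the last strand → 4 strands.
Reduced to β = s2 s1^-1 s1^-1 s1^-1 s2 s1^-1 s1^-1 s3 s1^-1 on 4 strands, 9 crossings.
Compute on β:
Braid: s2 s1^-1 s1^-1 s1^-1 s2 s1^-1 s1^-1 s3 s1^-1 on 4 strands, 9 crossings.
Writhe w = (#positive) - (#negative) = 3 - 6 = -3.
Computing the Kauffman bracket via state sum. There are 2^9 = 512 states.
For each crossing: s=0 is the vertical smoothing, s=1 horizontal. Crossing k contributes A^(sign_k * (1 - 2*s_k)); loop factor d = -A^2 - A^-2.
Tabulate the states by total A-exponent and number of loops L (A-exp: L × count):
  A^9: L=8 ×1
  A^7: L=7 ×9
  A^5: L=6 ×36
  A^3: L=5 ×84
  A^1: L=4 ×126
  A^-1: L=3 ×124, L=5 ×2
  A^-3: L=2 ×75, L=4 ×9
  A^-5: L=1 ×21, L=3 ×15
  A^-7: L=2 ×8, L=4 ×1
  A^-9: L=3 ×1
Each group contributes A^e * Σ count * d^(L-1):
Powers of d = -A^2 - A^-2: d^2 = A^4 + 2 + A^-4; d^3 = -A^6 - 3*A^2 - 3*A^-2 - A^-6; d^4 = A^8 + 4*A^4 + 6 + 4*A^-4 + A^-8; d^5 = -A^10 - 5*A^6 - 10*A^2 - 10*A^-2 - 5*A^-6 - A^-10; d^6 = A^12 + 6*A^8 + 15*A^4 + 20 + 15*A^-4 + 6*A^-8 + A^-12; d^7 = -A^14 - 7*A^10 - 21*A^6 - 35*A^2 - 35*A^-2 - 21*A^-6 - 7*A^-10 - A^-14.
  A^9 * (d^7) = -A^23 - 7*A^19 - 21*A^15 - 35*A^11 - 35*A^7 - 21*A^3 - 7*A^-1 - A^-5
  A^7 * (9*d^6) = 9*A^19 + 54*A^15 + 135*A^11 + 180*A^7 + 135*A^3 + 54*A^-1 + 9*A^-5
  A^5 * (36*d^5) = -36*A^15 - 180*A^11 - 360*A^7 - 360*A^3 - 180*A^-1 - 36*A^-5
  A^3 * (84*d^4) = 84*A^11 + 336*A^7 + 504*A^3 + 336*A^-1 + 84*A^-5
  A^1 * (126*d^3) = -126*A^7 - 378*A^3 - 378*A^-1 - 126*A^-5
  A^-1 * (124*d^2 + 2*d^4) = 2*A^7 + 132*A^3 + 260*A^-1 + 132*A^-5 + 2*A^-9
  A^-3 * (75*d + 9*d^3) = -9*A^3 - 102*A^-1 - 102*A^-5 - 9*A^-9
  A^-5 * (21 + 15*d^2) = 15*A^-1 + 51*A^-5 + 15*A^-9
  A^-7 * (8*d + d^3) = -A^-1 - 11*A^-5 - 11*A^-9 - A^-13
  A^-9 * (d^2) = A^-5 + 2*A^-9 + A^-13
Summing the groups: <K> = -A^23 + 2*A^19 - 3*A^15 + 4*A^11 - 3*A^7 + 3*A^3 - 3*A^-1 + A^-5 - A^-9
Normalise by the writhe: (-A^3)^(-w) = (-A^3)^(3) = -A^9, so f(A) = -A^9 * <K> = A^32 - 2*A^28 + 3*A^24 - 4*A^20 + 3*A^16 - 3*A^12 + 3*A^8 - A^4 + 1.
Substitute A = t^(-1/4), i.e. A^e → t^(-e/4): V(t) = 1 - t^-1 + 3*t^-2 - 3*t^-3 + 3*t^-4 - 4*t^-5 + 3*t^-6 - 2*t^-7 + t^-8

Answer: 1 - t^-1 + 3*t^-2 - 3*t^-3 + 3*t^-4 - 4*t^-5 + 3*t^-6 - 2*t^-7 + t^-8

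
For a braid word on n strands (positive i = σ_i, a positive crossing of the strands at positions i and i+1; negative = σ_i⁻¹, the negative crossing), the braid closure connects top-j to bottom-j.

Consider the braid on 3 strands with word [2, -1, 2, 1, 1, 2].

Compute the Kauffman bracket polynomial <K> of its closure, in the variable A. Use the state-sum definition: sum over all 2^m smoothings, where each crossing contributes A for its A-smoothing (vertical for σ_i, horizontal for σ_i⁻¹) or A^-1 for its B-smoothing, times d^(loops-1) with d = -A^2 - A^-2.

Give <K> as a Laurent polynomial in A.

A^8 - A^4 + 2 - A^-4 + A^-8 - A^-12

Derivation:
Braid: s2 s1^-1 s2 s1 s1 s2 on 3 strands, 6 crossings.
Writhe w = (#positive) - (#negative) = 5 - 1 = 4.
State-sum expansion of <K>. There are 2^6 = 64 states.
Smooth each crossing (0=||, 1=⌣⌢); contribution A^(Σ sign_k(1-2s_k)) * d^(L-1).
Tabulate the states by total A-exponent and number of loops L (A-exp: L × count):
  A^6: L=2 ×1
  A^4: L=1 ×3, L=3 ×3
  A^2: L=2 ×14, L=4 ×1
  A^0: L=1 ×10, L=3 ×10
  A^-2: L=2 ×13, L=4 ×2
  A^-4: L=3 ×6
  A^-6: L=4 ×1
Each group contributes A^e * Σ count * d^(L-1):
Powers of d = -A^2 - A^-2: d^2 = A^4 + 2 + A^-4; d^3 = -A^6 - 3*A^2 - 3*A^-2 - A^-6.
  A^6 * (d) = -A^8 - A^4
  A^4 * (3 + 3*d^2) = 3*A^8 + 9*A^4 + 3
  A^2 * (14*d + d^3) = -A^8 - 17*A^4 - 17 - A^-4
  A^0 * (10 + 10*d^2) = 10*A^4 + 30 + 10*A^-4
  A^-2 * (13*d + 2*d^3) = -2*A^4 - 19 - 19*A^-4 - 2*A^-8
  A^-4 * (6*d^2) = 6 + 12*A^-4 + 6*A^-8
  A^-6 * (d^3) = -1 - 3*A^-4 - 3*A^-8 - A^-12
Summing the groups: <K> = A^8 - A^4 + 2 - A^-4 + A^-8 - A^-12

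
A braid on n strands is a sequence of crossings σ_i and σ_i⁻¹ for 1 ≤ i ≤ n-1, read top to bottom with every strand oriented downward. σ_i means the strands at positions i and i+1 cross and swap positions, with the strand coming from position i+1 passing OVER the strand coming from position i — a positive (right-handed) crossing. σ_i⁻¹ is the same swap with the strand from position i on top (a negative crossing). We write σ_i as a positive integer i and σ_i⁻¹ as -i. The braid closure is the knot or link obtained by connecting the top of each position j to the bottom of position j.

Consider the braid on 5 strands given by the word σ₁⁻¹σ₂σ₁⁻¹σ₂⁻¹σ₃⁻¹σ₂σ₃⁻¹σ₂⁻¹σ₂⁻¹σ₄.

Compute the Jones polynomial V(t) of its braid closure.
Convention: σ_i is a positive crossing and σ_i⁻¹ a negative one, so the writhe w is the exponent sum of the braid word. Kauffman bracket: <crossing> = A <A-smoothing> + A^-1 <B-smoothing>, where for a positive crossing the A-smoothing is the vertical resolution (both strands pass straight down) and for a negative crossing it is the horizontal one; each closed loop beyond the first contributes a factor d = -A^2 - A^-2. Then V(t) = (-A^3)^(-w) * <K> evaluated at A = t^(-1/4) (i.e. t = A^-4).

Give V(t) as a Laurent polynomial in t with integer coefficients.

t^-1 - 2*t^-2 + 3*t^-3 - 2*t^-4 + 3*t^-5 - 2*t^-6 + t^-7 - t^-8

Derivation:
The presented braid s1^-1 s2 s1^-1 s2^-1 s3^-1 s2 s3^-1 s2^-1 s2^-1 s4 on 5 strands reduces by inverse Markov moves (closure unchanged at each step):
  Destabilize: the word has the form β·s4 where s4 occurs only as the final letter (β ∈ B_4); drop it and the last strand → 4 strands.
Reduced to β = s1^-1 s2 s1^-1 s2^-1 s3^-1 s2 s3^-1 s2^-1 s2^-1 on 4 strands, 9 crossings.
Compute on β:
Braid: s1^-1 s2 s1^-1 s2^-1 s3^-1 s2 s3^-1 s2^-1 s2^-1 on 4 strands, 9 crossings.
Writhe w = (#positive) - (#negative) = 2 - 7 = -5.
State-sum expansion of <K>. There are 2^9 = 512 states.
Each crossing splits two ways (0=vertical, 1=horizontal). The state's weight is A^(#A-smoothings - #B-smoothings) * d^(loops - 1).
Tabulate the states by total A-exponent and number of loops L (A-exp: L × count):
  A^9: L=5 ×1
  A^7: L=4 ×9
  A^5: L=3 ×30, L=5 ×6
  A^3: L=2 ×45, L=4 ×37, L=6 ×2
  A^1: L=1 ×27, L=3 ×78, L=5 ×21
  A^-1: L=2 ×67, L=4 ×53, L=6 ×6
  A^-3: L=1 ×12, L=3 ×53, L=5 ×18, L=7 ×1
  A^-5: L=2 ×14, L=4 ×19, L=6 ×3
  A^-7: L=3 ×6, L=5 ×3
  A^-9: L=4 ×1
Each group contributes A^e * Σ count * d^(L-1):
Powers of d = -A^2 - A^-2: d^2 = A^4 + 2 + A^-4; d^3 = -A^6 - 3*A^2 - 3*A^-2 - A^-6; d^4 = A^8 + 4*A^4 + 6 + 4*A^-4 + A^-8; d^5 = -A^10 - 5*A^6 - 10*A^2 - 10*A^-2 - 5*A^-6 - A^-10; d^6 = A^12 + 6*A^8 + 15*A^4 + 20 + 15*A^-4 + 6*A^-8 + A^-12.
  A^9 * (d^4) = A^17 + 4*A^13 + 6*A^9 + 4*A^5 + A
  A^7 * (9*d^3) = -9*A^13 - 27*A^9 - 27*A^5 - 9*A
  A^5 * (30*d^2 + 6*d^4) = 6*A^13 + 54*A^9 + 96*A^5 + 54*A + 6*A^-3
  A^3 * (45*d + 37*d^3 + 2*d^5) = -2*A^13 - 47*A^9 - 176*A^5 - 176*A - 47*A^-3 - 2*A^-7
  A^1 * (27 + 78*d^2 + 21*d^4) = 21*A^9 + 162*A^5 + 309*A + 162*A^-3 + 21*A^-7
  A^-1 * (67*d + 53*d^3 + 6*d^5) = -6*A^9 - 83*A^5 - 286*A - 286*A^-3 - 83*A^-7 - 6*A^-11
  A^-3 * (12 + 53*d^2 + 18*d^4 + d^6) = A^9 + 24*A^5 + 140*A + 246*A^-3 + 140*A^-7 + 24*A^-11 + A^-15
  A^-5 * (14*d + 19*d^3 + 3*d^5) = -3*A^5 - 34*A - 101*A^-3 - 101*A^-7 - 34*A^-11 - 3*A^-15
  A^-7 * (6*d^2 + 3*d^4) = 3*A + 18*A^-3 + 30*A^-7 + 18*A^-11 + 3*A^-15
  A^-9 * (d^3) = -A^-3 - 3*A^-7 - 3*A^-11 - A^-15
Summing the groups: <K> = A^17 - A^13 + 2*A^9 - 3*A^5 + 2*A - 3*A^-3 + 2*A^-7 - A^-11
Normalise by the writhe: (-A^3)^(-w) = (-A^3)^(5) = -A^15, so f(A) = -A^15 * <K> = -A^32 + A^28 - 2*A^24 + 3*A^20 - 2*A^16 + 3*A^12 - 2*A^8 + A^4.
Substitute A = t^(-1/4), i.e. A^e → t^(-e/4): V(t) = t^-1 - 2*t^-2 + 3*t^-3 - 2*t^-4 + 3*t^-5 - 2*t^-6 + t^-7 - t^-8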